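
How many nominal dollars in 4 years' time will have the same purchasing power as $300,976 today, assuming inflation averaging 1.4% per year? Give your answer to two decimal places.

$318,187.92

Cumulative price-level factor: (1+1.4%)^4 ≈ 1.0571870144.
Multiplying $300,976 by the price-level factor gives the future nominal sum.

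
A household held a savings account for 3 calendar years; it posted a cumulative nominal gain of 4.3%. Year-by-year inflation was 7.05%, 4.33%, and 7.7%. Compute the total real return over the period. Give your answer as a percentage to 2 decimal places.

-13.29%

Cumulative inflation factor: 1.0705 × 1.0433 × 1.077 ≈ 1.20285.
Nominal growth factor: 1.04300. Real growth factor = 1.04300 / 1.20285 ≈ 0.86711.
Total real return ≈ -13.2893%.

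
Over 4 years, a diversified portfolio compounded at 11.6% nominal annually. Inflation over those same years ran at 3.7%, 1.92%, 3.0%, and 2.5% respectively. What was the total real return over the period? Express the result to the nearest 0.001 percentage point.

39.014%

Cumulative inflation factor: 1.037 × 1.0192 × 1.030 × 1.025 ≈ 1.11583.
Nominal growth factor: 1.55116. Real growth factor = 1.55116 / 1.11583 ≈ 1.39014.
Total real return ≈ 39.0137%.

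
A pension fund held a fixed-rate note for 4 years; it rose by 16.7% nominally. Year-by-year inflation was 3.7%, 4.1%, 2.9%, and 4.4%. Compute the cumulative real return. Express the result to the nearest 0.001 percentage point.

Cumulative inflation factor: 1.037 × 1.041 × 1.029 × 1.044 ≈ 1.15970.
Nominal growth factor: 1.16700. Real growth factor = 1.16700 / 1.15970 ≈ 1.00630.
Total real return ≈ 0.6295%.

0.630%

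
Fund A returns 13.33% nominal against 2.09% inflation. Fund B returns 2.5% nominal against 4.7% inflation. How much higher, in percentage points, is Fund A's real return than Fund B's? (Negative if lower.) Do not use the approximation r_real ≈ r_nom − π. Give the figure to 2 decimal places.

Fund A real return: 1.1333/1.0209 − 1 = 11.010%.
Fund B real return: 1.025/1.047 − 1 = -2.101%.
Difference: 11.010 − (-2.101) = 13.111 pp.

13.11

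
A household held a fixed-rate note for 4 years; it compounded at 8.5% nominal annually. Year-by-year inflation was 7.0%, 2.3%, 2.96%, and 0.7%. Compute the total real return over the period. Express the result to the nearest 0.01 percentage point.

22.11%

Cumulative inflation factor: 1.070 × 1.023 × 1.0296 × 1.007 ≈ 1.13490.
Nominal growth factor: 1.38586. Real growth factor = 1.38586 / 1.13490 ≈ 1.22113.
Total real return ≈ 22.1129%.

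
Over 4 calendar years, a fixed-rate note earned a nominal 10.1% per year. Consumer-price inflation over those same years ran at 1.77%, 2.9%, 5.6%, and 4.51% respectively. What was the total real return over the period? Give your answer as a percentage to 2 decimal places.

Cumulative inflation factor: 1.0177 × 1.029 × 1.056 × 1.0451 ≈ 1.15573.
Nominal growth factor: 1.46943. Real growth factor = 1.46943 / 1.15573 ≈ 1.27143.
Total real return ≈ 27.1430%.

27.14%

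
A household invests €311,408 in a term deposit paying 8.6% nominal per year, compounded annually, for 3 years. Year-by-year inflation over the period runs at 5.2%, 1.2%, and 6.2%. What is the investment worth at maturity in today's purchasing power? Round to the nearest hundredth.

€352,775.55

Nominal value at maturity: €311,408 × (1 + 8.6%)^3 ≈ €398,858.86.
Price-level factor over 3 years: 1.052 × 1.012 × 1.062 = 1.130630688.
Dividing the nominal maturity value by the price-level factor gives the value in today's money.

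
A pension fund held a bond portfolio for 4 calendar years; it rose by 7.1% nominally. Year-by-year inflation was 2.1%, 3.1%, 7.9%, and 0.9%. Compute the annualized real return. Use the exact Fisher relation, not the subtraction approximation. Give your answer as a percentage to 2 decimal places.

Cumulative inflation factor: 1.021 × 1.031 × 1.079 × 1.009 ≈ 1.14603.
Nominal growth factor: 1.07100. Real growth factor = 1.07100 / 1.14603 ≈ 0.93453.
Annualized: 0.93453^(1/4) − 1 ≈ -0.01679.

-1.68%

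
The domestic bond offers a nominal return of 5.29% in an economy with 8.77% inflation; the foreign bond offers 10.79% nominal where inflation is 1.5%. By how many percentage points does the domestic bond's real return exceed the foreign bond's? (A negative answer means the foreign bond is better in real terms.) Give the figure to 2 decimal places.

-12.35

The domestic bond real return: 1.0529/1.0877 − 1 = -3.199%.
The foreign bond real return: 1.1079/1.015 − 1 = 9.153%.
Difference: -3.199 − 9.153 = -12.352 pp.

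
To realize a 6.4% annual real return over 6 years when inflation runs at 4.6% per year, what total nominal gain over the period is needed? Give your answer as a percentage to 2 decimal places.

Required annual nominal rate: (1+6.4%)(1+4.6%) − 1 = 11.2944%.
Cumulative over 6 years: (1 + 0.112944)^6 − 1 ≈ 0.90038.

90.04%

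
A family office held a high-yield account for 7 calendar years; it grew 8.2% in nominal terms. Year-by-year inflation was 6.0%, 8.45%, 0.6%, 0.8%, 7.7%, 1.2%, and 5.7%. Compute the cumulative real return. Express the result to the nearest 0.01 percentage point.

Cumulative inflation factor: 1.060 × 1.0845 × 1.006 × 1.008 × 1.077 × 1.012 × 1.057 ≈ 1.34297.
Nominal growth factor: 1.08200. Real growth factor = 1.08200 / 1.34297 ≈ 0.80568.
Total real return ≈ -19.4321%.

-19.43%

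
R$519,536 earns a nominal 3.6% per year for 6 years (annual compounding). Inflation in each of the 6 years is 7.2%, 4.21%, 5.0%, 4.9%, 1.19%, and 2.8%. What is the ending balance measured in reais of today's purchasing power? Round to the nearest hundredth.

R$501,850.66

Nominal value at maturity: R$519,536 × (1 + 3.6%)^6 ≈ R$642,353.62.
Price-level factor over 6 years: 1.072 × 1.0421 × 1.050 × 1.049 × 1.0119 × 1.028 ≈ 1.2799696709.
Dividing the nominal maturity value by the price-level factor gives the value in today's money.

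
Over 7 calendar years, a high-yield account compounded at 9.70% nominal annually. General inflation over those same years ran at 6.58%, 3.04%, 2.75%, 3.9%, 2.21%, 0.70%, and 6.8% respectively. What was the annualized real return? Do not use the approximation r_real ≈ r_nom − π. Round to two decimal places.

Cumulative inflation factor: 1.0658 × 1.0304 × 1.0275 × 1.039 × 1.0221 × 1.0070 × 1.068 ≈ 1.28876.
Nominal growth factor: 1.91182. Real growth factor = 1.91182 / 1.28876 ≈ 1.48345.
Annualized: 1.48345^(1/7) − 1 ≈ 0.05796.

5.80%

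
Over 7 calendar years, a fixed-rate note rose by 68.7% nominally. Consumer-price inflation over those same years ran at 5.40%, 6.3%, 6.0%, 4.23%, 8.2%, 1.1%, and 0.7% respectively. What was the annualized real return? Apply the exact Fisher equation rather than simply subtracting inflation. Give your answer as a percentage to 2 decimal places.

3.09%

Cumulative inflation factor: 1.0540 × 1.063 × 1.060 × 1.0423 × 1.082 × 1.011 × 1.007 ≈ 1.36358.
Nominal growth factor: 1.68700. Real growth factor = 1.68700 / 1.36358 ≈ 1.23719.
Annualized: 1.23719^(1/7) − 1 ≈ 0.03087.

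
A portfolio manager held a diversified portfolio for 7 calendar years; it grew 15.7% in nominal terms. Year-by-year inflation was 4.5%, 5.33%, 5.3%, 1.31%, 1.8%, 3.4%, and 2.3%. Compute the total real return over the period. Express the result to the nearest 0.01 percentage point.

Cumulative inflation factor: 1.045 × 1.0533 × 1.053 × 1.0131 × 1.018 × 1.034 × 1.023 ≈ 1.26442.
Nominal growth factor: 1.15700. Real growth factor = 1.15700 / 1.26442 ≈ 0.91504.
Total real return ≈ -8.4959%.

-8.50%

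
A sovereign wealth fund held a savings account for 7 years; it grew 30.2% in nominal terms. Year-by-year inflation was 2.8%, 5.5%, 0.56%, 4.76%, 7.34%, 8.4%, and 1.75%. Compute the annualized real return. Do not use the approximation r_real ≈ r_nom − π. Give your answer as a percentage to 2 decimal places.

Cumulative inflation factor: 1.028 × 1.055 × 1.0056 × 1.0476 × 1.0734 × 1.084 × 1.0175 ≈ 1.35267.
Nominal growth factor: 1.30200. Real growth factor = 1.30200 / 1.35267 ≈ 0.96254.
Annualized: 0.96254^(1/7) − 1 ≈ -0.00544.

-0.54%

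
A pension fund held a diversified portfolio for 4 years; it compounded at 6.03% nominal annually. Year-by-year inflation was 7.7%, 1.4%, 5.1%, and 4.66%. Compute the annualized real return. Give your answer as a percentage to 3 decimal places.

1.279%

Cumulative inflation factor: 1.077 × 1.014 × 1.051 × 1.0466 ≈ 1.20126.
Nominal growth factor: 1.26391. Real growth factor = 1.26391 / 1.20126 ≈ 1.05215.
Annualized: 1.05215^(1/4) − 1 ≈ 0.01279.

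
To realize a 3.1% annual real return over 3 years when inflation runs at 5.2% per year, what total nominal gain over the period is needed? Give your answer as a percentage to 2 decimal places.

Required annual nominal rate: (1+3.1%)(1+5.2%) − 1 = 8.4612%.
Cumulative over 3 years: (1 + 0.084612)^3 − 1 ≈ 0.27592.

27.59%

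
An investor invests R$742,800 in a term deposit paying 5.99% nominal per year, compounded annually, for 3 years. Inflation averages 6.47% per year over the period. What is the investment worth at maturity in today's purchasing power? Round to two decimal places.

R$732,798.90

Nominal value at maturity: R$742,800 × (1 + 5.99%)^3 ≈ R$884,436.33.
Price-level factor over 3 years: (1 + 6.47%)^3 ≈ 1.2069291100.
The maturity value deflated by that factor is the answer in today's purchasing power.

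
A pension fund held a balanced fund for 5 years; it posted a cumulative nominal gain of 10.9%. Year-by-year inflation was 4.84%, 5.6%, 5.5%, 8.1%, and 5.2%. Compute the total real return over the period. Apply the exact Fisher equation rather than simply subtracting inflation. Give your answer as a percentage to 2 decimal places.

-16.51%

Cumulative inflation factor: 1.0484 × 1.056 × 1.055 × 1.081 × 1.052 ≈ 1.32827.
Nominal growth factor: 1.10900. Real growth factor = 1.10900 / 1.32827 ≈ 0.83492.
Total real return ≈ -16.5076%.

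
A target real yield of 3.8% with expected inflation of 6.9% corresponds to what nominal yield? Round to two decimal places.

10.96%

By the Fisher equation, 1 + r_nom = (1 + 3.8%)(1 + 6.9%) = 1.038 × 1.069 = 1.109622.
So r_nom = 10.9622%.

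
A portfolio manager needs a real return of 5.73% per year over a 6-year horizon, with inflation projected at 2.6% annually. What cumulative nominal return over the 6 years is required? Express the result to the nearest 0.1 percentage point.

63.0%

Required annual nominal rate: (1+5.73%)(1+2.6%) − 1 = 8.47898%.
Cumulative over 6 years: (1 + 0.0847898)^6 − 1 ≈ 0.62957.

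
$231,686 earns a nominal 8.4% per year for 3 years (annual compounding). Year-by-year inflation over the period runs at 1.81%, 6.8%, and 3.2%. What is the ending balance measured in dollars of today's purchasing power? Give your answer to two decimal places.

Nominal value at maturity: $231,686 × (1 + 8.4%)^3 ≈ $295,112.52.
Price-level factor over 3 years: 1.0181 × 1.068 × 1.032 = 1.1221253856.
Dividing the nominal maturity value by the price-level factor gives the value in today's money.

$262,994.25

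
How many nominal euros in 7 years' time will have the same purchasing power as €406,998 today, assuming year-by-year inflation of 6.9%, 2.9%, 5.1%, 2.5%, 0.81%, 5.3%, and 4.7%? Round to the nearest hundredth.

€536,031.86

Cumulative price-level factor: 1.069 × 1.029 × 1.051 × 1.025 × 1.0081 × 1.053 × 1.047 ≈ 1.3170380707.
The nominal amount required is €406,998 scaled up by that factor.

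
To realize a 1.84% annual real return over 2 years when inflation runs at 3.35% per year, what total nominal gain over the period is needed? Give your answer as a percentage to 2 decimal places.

10.78%

Required annual nominal rate: (1+1.84%)(1+3.35%) − 1 = 5.25164%.
Cumulative over 2 years: (1 + 0.0525164)^2 − 1 ≈ 0.10779.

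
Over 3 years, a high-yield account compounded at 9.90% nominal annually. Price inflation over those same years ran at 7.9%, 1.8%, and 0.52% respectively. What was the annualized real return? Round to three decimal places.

6.330%

Cumulative inflation factor: 1.079 × 1.018 × 1.0052 ≈ 1.10413.
Nominal growth factor: 1.32737. Real growth factor = 1.32737 / 1.10413 ≈ 1.20219.
Annualized: 1.20219^(1/3) − 1 ≈ 0.06330.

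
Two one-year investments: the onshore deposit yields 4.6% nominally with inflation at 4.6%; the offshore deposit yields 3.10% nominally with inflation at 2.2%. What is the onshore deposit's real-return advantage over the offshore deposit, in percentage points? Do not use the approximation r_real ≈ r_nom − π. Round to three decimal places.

-0.881

The onshore deposit real return: 1.046/1.046 − 1 = 0.0000%.
The offshore deposit real return: 1.0310/1.022 − 1 = 0.8806%.
Difference: 0.0000 − 0.8806 = -0.8806 pp.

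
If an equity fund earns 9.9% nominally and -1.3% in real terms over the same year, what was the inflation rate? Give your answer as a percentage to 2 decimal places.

From (1+r_nom) = (1+r_real)(1+π), we get 1+π = (1 + 9.9%)/(1 − 1.3%) = 1.099/0.987 ≈ 1.11348.
So π ≈ 11.3475%.

11.35%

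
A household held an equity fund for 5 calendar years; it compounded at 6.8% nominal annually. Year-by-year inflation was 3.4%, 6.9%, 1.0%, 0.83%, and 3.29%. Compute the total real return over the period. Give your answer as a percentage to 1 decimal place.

19.5%

Cumulative inflation factor: 1.034 × 1.069 × 1.010 × 1.0083 × 1.0329 ≈ 1.16270.
Nominal growth factor: 1.38949. Real growth factor = 1.38949 / 1.16270 ≈ 1.19506.
Total real return ≈ 19.5057%.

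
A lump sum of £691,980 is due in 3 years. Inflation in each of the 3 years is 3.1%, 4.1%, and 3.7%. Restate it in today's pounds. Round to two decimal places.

£621,735.11

Price-level factor over 3 years: 1.031 × 1.041 × 1.037 = 1.112982027.
Purchasing power today: £691,980 divided by that factor.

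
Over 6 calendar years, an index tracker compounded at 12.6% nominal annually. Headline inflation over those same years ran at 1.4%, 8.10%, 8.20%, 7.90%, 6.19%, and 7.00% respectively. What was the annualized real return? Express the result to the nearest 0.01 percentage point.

Cumulative inflation factor: 1.014 × 1.0810 × 1.0820 × 1.0790 × 1.0619 × 1.0700 ≈ 1.45405.
Nominal growth factor: 2.03812. Real growth factor = 2.03812 / 1.45405 ≈ 1.40169.
Annualized: 1.40169^(1/6) − 1 ≈ 0.05789.

5.79%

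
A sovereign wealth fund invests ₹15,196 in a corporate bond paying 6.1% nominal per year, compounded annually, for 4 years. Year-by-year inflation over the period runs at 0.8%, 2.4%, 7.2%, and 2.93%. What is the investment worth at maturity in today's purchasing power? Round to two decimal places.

Nominal value at maturity: ₹15,196 × (1 + 6.1%)^4 ≈ ₹19,257.10.
Price-level factor over 4 years: 1.008 × 1.024 × 1.072 × 1.0293 ≈ 1.1389305618.
Dividing the nominal maturity value by the price-level factor gives the value in today's money.

₹16,908.05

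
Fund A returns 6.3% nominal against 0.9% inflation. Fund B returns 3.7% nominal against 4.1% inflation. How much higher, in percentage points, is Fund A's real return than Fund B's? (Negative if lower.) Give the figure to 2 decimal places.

Fund A real return: 1.063/1.009 − 1 = 5.352%.
Fund B real return: 1.037/1.041 − 1 = -0.384%.
Difference: 5.352 − (-0.384) = 5.736 pp.

5.74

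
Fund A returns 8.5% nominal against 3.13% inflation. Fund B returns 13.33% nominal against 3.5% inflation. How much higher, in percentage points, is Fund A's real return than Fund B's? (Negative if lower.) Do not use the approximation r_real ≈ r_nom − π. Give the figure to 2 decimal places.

-4.29

Fund A real return: 1.085/1.0313 − 1 = 5.207%.
Fund B real return: 1.1333/1.035 − 1 = 9.498%.
Difference: 5.207 − 9.498 = -4.291 pp.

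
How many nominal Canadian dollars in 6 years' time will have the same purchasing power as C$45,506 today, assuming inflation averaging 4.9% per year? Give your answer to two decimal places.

Cumulative price-level factor: (1+4.9%)^6 ≈ 1.3324561607.
The nominal amount required is C$45,506 scaled up by that factor.

C$60,634.75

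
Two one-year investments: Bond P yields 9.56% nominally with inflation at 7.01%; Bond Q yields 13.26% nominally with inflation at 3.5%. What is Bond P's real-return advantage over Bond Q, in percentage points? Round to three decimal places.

Bond P real return: 1.0956/1.0701 − 1 = 2.3830%.
Bond Q real return: 1.1326/1.035 − 1 = 9.4300%.
Difference: 2.3830 − 9.4300 = -7.0470 pp.

-7.047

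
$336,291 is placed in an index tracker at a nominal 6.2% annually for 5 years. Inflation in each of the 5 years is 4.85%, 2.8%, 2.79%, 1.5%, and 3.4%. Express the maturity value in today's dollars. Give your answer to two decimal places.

Nominal value at maturity: $336,291 × (1 + 6.2%)^5 ≈ $454,294.87.
Price-level factor over 5 years: 1.0485 × 1.028 × 1.0279 × 1.015 × 1.034 ≈ 1.1627838643.
The maturity value deflated by that factor is the answer in today's purchasing power.

$390,695.88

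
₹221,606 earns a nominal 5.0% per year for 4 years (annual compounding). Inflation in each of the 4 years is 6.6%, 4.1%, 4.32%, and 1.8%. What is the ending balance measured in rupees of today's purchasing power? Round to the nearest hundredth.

Nominal value at maturity: ₹221,606 × (1 + 5.0%)^4 ≈ ₹269,363.48.
Price-level factor over 4 years: 1.066 × 1.041 × 1.0432 × 1.018 ≈ 1.1784829146.
Dividing the nominal maturity value by the price-level factor gives the value in today's money.

₹228,568.00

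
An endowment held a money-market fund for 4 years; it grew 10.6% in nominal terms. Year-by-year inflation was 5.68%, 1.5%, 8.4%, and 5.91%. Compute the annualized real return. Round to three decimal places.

-2.651%

Cumulative inflation factor: 1.0568 × 1.015 × 1.084 × 1.0591 ≈ 1.23147.
Nominal growth factor: 1.10600. Real growth factor = 1.10600 / 1.23147 ≈ 0.89811.
Annualized: 0.89811^(1/4) − 1 ≈ -0.02651.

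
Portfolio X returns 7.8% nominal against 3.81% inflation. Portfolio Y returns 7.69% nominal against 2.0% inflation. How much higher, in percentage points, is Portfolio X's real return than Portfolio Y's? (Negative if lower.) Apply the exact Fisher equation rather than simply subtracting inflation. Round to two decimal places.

Portfolio X real return: 1.078/1.0381 − 1 = 3.844%.
Portfolio Y real return: 1.0769/1.020 − 1 = 5.578%.
Difference: 3.844 − 5.578 = -1.734 pp.

-1.73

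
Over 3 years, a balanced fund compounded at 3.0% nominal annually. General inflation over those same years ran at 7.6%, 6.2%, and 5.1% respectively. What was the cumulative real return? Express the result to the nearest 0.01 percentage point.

-9.01%

Cumulative inflation factor: 1.076 × 1.062 × 1.051 ≈ 1.20099.
Nominal growth factor: 1.09273. Real growth factor = 1.09273 / 1.20099 ≈ 0.90985.
Total real return ≈ -9.0145%.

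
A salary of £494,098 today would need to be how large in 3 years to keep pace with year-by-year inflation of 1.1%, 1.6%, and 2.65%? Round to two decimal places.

£520,975.04

Cumulative price-level factor: 1.011 × 1.016 × 1.0265 = 1.054396164.
The nominal amount required is £494,098 scaled up by that factor.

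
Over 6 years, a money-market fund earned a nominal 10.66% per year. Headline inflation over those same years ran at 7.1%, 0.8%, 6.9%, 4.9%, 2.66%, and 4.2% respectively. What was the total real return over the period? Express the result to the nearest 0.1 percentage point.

Cumulative inflation factor: 1.071 × 1.008 × 1.069 × 1.049 × 1.0266 × 1.042 ≈ 1.29501.
Nominal growth factor: 1.83630. Real growth factor = 1.83630 / 1.29501 ≈ 1.41799.
Total real return ≈ 41.7986%.

41.8%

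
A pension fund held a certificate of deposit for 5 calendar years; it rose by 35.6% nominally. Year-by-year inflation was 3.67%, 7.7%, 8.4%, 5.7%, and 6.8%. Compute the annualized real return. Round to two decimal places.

Cumulative inflation factor: 1.0367 × 1.077 × 1.084 × 1.057 × 1.068 ≈ 1.36629.
Nominal growth factor: 1.35600. Real growth factor = 1.35600 / 1.36629 ≈ 0.99247.
Annualized: 0.99247^(1/5) − 1 ≈ -0.00151.

-0.15%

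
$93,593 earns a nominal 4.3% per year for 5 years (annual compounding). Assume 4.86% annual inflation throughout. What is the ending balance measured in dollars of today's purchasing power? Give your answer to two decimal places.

Nominal value at maturity: $93,593 × (1 + 4.3%)^5 ≈ $115,522.06.
Price-level factor over 5 years: (1 + 4.86%)^5 ≈ 1.2677956780.
The maturity value deflated by that factor is the answer in today's purchasing power.

$91,120.41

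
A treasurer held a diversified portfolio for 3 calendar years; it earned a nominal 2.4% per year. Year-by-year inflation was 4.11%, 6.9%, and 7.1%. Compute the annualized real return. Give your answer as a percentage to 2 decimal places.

Cumulative inflation factor: 1.0411 × 1.069 × 1.071 ≈ 1.19195.
Nominal growth factor: 1.07374. Real growth factor = 1.07374 / 1.19195 ≈ 0.90082.
Annualized: 0.90082^(1/3) − 1 ≈ -0.03422.

-3.42%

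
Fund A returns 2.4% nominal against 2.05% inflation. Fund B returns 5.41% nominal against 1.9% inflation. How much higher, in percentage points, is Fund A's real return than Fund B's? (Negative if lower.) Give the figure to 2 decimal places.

Fund A real return: 1.024/1.0205 − 1 = 0.343%.
Fund B real return: 1.0541/1.019 − 1 = 3.445%.
Difference: 0.343 − 3.445 = -3.102 pp.

-3.10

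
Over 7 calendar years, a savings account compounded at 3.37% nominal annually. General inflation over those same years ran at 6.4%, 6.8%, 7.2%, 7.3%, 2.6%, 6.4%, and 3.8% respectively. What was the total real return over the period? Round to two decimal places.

Cumulative inflation factor: 1.064 × 1.068 × 1.072 × 1.073 × 1.026 × 1.064 × 1.038 ≈ 1.48113.
Nominal growth factor: 1.26114. Real growth factor = 1.26114 / 1.48113 ≈ 0.85147.
Total real return ≈ -14.8533%.

-14.85%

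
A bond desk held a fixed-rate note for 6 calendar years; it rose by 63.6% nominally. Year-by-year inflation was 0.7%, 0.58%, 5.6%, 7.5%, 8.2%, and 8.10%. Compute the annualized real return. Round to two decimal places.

Cumulative inflation factor: 1.007 × 1.0058 × 1.056 × 1.075 × 1.082 × 1.0810 ≈ 1.34483.
Nominal growth factor: 1.63600. Real growth factor = 1.63600 / 1.34483 ≈ 1.21651.
Annualized: 1.21651^(1/6) − 1 ≈ 0.03320.

3.32%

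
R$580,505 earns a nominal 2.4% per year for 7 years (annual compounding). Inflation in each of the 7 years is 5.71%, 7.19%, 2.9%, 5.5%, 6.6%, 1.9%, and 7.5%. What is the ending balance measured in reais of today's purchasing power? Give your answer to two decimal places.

Nominal value at maturity: R$580,505 × (1 + 2.4%)^7 ≈ R$685,339.34.
Price-level factor over 7 years: 1.0571 × 1.0719 × 1.029 × 1.055 × 1.066 × 1.019 × 1.075 ≈ 1.4364087139.
Dividing the nominal maturity value by the price-level factor gives the value in today's money.

R$477,120.01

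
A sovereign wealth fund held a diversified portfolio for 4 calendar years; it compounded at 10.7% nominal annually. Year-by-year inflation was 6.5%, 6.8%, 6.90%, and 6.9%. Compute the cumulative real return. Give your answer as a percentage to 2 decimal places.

Cumulative inflation factor: 1.065 × 1.068 × 1.0690 × 1.069 ≈ 1.29980.
Nominal growth factor: 1.50173. Real growth factor = 1.50173 / 1.29980 ≈ 1.15535.
Total real return ≈ 15.5352%.

15.54%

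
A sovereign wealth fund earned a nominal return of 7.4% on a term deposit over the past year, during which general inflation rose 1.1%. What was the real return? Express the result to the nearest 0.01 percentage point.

Real return via the Fisher equation: (1 + 7.4%)/(1 + 1.1%) − 1 = 1.074/1.011 − 1 ≈ 0.06231.

6.23%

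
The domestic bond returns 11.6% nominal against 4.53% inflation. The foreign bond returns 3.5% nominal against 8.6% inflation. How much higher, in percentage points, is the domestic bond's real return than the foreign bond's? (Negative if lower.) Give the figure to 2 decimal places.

The domestic bond real return: 1.116/1.0453 − 1 = 6.764%.
The foreign bond real return: 1.035/1.086 − 1 = -4.696%.
Difference: 6.764 − (-4.696) = 11.460 pp.

11.46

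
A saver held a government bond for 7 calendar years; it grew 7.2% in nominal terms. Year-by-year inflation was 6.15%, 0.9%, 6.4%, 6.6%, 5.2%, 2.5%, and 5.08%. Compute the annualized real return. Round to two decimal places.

Cumulative inflation factor: 1.0615 × 1.009 × 1.064 × 1.066 × 1.052 × 1.025 × 1.0508 ≈ 1.37648.
Nominal growth factor: 1.07200. Real growth factor = 1.07200 / 1.37648 ≈ 0.77880.
Annualized: 0.77880^(1/7) − 1 ≈ -0.03508.

-3.51%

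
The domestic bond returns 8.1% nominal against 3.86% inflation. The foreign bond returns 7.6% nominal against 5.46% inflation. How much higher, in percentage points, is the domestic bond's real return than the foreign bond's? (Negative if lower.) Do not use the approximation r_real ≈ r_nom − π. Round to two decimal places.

The domestic bond real return: 1.081/1.0386 − 1 = 4.082%.
The foreign bond real return: 1.076/1.0546 − 1 = 2.029%.
Difference: 4.082 − 2.029 = 2.053 pp.

2.05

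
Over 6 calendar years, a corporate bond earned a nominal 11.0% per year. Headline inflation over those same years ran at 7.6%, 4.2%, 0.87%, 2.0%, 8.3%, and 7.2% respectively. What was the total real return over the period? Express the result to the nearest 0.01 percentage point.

Cumulative inflation factor: 1.076 × 1.042 × 1.0087 × 1.020 × 1.083 × 1.072 ≈ 1.33926.
Nominal growth factor: 1.87041. Real growth factor = 1.87041 / 1.33926 ≈ 1.39660.
Total real return ≈ 39.6601%.

39.66%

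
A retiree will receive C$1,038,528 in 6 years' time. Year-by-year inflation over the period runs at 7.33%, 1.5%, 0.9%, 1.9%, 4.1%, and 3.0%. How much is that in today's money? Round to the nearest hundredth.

C$864,724.44

Price-level factor over 6 years: 1.0733 × 1.015 × 1.009 × 1.019 × 1.041 × 1.030 ≈ 1.2009929999.
Purchasing power today: C$1,038,528 divided by that factor.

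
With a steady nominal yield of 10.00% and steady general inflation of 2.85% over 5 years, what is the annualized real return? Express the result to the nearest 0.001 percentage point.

6.952%

With constant rates the annual real return is the same each year: (1+10.00%)/(1+2.85%) − 1 = 0.06952.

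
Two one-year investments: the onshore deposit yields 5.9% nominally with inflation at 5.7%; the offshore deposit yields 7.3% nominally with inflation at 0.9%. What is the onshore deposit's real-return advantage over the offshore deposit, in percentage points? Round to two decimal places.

-6.15

The onshore deposit real return: 1.059/1.057 − 1 = 0.189%.
The offshore deposit real return: 1.073/1.009 − 1 = 6.343%.
Difference: 0.189 − 6.343 = -6.154 pp.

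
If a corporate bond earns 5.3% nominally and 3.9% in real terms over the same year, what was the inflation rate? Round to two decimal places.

From (1+r_nom) = (1+r_real)(1+π), we get 1+π = (1 + 5.3%)/(1 + 3.9%) = 1.053/1.039 ≈ 1.01347.
So π ≈ 1.3474%.

1.35%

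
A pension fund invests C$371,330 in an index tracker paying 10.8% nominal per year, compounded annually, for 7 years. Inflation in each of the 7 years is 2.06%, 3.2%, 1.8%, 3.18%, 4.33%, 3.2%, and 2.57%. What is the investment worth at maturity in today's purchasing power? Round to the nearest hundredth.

Nominal value at maturity: C$371,330 × (1 + 10.8%)^7 ≈ C$761,269.38.
Price-level factor over 7 years: 1.0206 × 1.032 × 1.018 × 1.0318 × 1.0433 × 1.032 × 1.0257 ≈ 1.2217654032.
Dividing the nominal maturity value by the price-level factor gives the value in today's money.

C$623,089.65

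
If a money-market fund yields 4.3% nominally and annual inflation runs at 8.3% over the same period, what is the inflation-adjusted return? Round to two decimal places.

Real return via the Fisher equation: (1 + 4.3%)/(1 + 8.3%) − 1 = 1.043/1.083 − 1 ≈ -0.03693.

-3.69%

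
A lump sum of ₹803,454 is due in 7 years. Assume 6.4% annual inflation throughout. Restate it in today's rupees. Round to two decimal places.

₹520,438.75

Price-level factor over 7 years: (1 + 6.4%)^7 ≈ 1.5438012766.
Purchasing power today: ₹803,454 divided by that factor.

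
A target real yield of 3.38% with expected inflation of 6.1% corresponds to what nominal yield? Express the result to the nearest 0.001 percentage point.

By the Fisher equation, 1 + r_nom = (1 + 3.38%)(1 + 6.1%) = 1.0338 × 1.061 = 1.0968618.
So r_nom = 9.68618%.

9.686%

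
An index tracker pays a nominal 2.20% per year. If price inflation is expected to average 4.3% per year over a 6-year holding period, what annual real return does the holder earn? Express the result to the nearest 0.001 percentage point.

With constant rates the annual real return is the same each year: (1+2.20%)/(1+4.3%) − 1 = -0.02013.

-2.013%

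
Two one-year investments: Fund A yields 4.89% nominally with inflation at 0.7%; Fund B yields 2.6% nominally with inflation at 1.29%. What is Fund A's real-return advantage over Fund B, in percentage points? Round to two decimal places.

Fund A real return: 1.0489/1.007 − 1 = 4.161%.
Fund B real return: 1.026/1.0129 − 1 = 1.293%.
Difference: 4.161 − 1.293 = 2.868 pp.

2.87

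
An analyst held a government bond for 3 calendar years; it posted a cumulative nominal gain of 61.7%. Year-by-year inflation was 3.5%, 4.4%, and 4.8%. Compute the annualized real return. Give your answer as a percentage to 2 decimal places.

Cumulative inflation factor: 1.035 × 1.044 × 1.048 ≈ 1.13241.
Nominal growth factor: 1.61700. Real growth factor = 1.61700 / 1.13241 ≈ 1.42793.
Annualized: 1.42793^(1/3) − 1 ≈ 0.12608.

12.61%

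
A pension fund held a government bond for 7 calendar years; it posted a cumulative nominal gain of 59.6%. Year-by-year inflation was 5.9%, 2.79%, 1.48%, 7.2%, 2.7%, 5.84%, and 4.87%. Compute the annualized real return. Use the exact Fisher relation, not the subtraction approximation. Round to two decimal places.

Cumulative inflation factor: 1.059 × 1.0279 × 1.0148 × 1.072 × 1.027 × 1.0584 × 1.0487 ≈ 1.34988.
Nominal growth factor: 1.59600. Real growth factor = 1.59600 / 1.34988 ≈ 1.18233.
Annualized: 1.18233^(1/7) − 1 ≈ 0.02422.

2.42%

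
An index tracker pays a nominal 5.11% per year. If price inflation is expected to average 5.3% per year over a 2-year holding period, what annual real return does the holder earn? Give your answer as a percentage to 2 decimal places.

-0.18%

With constant rates the annual real return is the same each year: (1+5.11%)/(1+5.3%) − 1 = -0.00180.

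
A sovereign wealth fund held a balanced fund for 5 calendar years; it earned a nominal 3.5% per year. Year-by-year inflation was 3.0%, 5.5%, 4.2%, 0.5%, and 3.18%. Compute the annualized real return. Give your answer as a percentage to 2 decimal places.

0.23%

Cumulative inflation factor: 1.030 × 1.055 × 1.042 × 1.005 × 1.0318 ≈ 1.17414.
Nominal growth factor: 1.18769. Real growth factor = 1.18769 / 1.17414 ≈ 1.01154.
Annualized: 1.01154^(1/5) − 1 ≈ 0.00230.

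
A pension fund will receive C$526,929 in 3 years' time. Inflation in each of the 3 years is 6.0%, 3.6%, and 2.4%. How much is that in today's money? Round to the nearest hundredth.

Price-level factor over 3 years: 1.060 × 1.036 × 1.024 = 1.12451584.
Purchasing power today: C$526,929 divided by that factor.

C$468,582.99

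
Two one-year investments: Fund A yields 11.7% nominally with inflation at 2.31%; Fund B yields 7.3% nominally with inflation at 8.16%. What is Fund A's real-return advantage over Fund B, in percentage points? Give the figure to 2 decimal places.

9.97

Fund A real return: 1.117/1.0231 − 1 = 9.178%.
Fund B real return: 1.073/1.0816 − 1 = -0.795%.
Difference: 9.178 − (-0.795) = 9.973 pp.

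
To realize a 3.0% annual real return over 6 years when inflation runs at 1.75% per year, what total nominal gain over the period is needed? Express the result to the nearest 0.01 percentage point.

32.50%

Required annual nominal rate: (1+3.0%)(1+1.75%) − 1 = 4.8025%.
Cumulative over 6 years: (1 + 0.048025)^6 − 1 ≈ 0.32504.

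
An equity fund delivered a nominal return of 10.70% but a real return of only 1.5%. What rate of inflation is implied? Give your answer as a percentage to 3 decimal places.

From (1+r_nom) = (1+r_real)(1+π), we get 1+π = (1 + 10.70%)/(1 + 1.5%) = 1.1070/1.015 ≈ 1.09064.
So π ≈ 9.0640%.

9.064%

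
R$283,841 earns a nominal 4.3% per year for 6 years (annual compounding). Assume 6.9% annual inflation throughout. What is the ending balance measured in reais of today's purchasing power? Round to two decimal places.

R$244,858.25

Nominal value at maturity: R$283,841 × (1 + 4.3%)^6 ≈ R$365,410.46.
Price-level factor over 6 years: (1 + 6.9%)^6 ≈ 1.4923346789.
Dividing the nominal maturity value by the price-level factor gives the value in today's money.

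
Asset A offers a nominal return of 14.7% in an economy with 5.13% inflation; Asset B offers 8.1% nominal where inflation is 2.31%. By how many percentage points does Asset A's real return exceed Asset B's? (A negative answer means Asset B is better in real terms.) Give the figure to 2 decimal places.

Asset A real return: 1.147/1.0513 − 1 = 9.103%.
Asset B real return: 1.081/1.0231 − 1 = 5.659%.
Difference: 9.103 − 5.659 = 3.444 pp.

3.44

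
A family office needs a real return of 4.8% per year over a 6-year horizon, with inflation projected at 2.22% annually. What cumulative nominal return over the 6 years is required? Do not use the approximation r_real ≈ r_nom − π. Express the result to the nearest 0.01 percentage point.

51.14%

Required annual nominal rate: (1+4.8%)(1+2.22%) − 1 = 7.12656%.
Cumulative over 6 years: (1 + 0.0712656)^6 − 1 ≈ 0.51141.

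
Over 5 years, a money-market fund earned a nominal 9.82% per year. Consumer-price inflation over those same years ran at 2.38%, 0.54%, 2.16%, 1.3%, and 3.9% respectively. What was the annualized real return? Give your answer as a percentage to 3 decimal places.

7.614%

Cumulative inflation factor: 1.0238 × 1.0054 × 1.0216 × 1.013 × 1.039 ≈ 1.10678.
Nominal growth factor: 1.59738. Real growth factor = 1.59738 / 1.10678 ≈ 1.44327.
Annualized: 1.44327^(1/5) − 1 ≈ 0.07614.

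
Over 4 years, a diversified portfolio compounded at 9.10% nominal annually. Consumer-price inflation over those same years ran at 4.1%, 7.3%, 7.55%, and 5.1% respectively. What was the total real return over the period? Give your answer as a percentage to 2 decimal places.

12.21%

Cumulative inflation factor: 1.041 × 1.073 × 1.0755 × 1.051 ≈ 1.26259.
Nominal growth factor: 1.41677. Real growth factor = 1.41677 / 1.26259 ≈ 1.12211.
Total real return ≈ 12.2110%.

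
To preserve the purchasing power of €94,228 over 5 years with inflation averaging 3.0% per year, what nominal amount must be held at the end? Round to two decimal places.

Cumulative price-level factor: (1+3.0%)^5 = 1.1592740743.
The nominal amount required is €94,228 scaled up by that factor.

€109,236.08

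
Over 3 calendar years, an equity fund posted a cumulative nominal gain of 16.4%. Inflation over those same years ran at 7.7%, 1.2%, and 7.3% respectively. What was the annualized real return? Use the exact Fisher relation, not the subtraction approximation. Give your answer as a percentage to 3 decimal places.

Cumulative inflation factor: 1.077 × 1.012 × 1.073 ≈ 1.16949.
Nominal growth factor: 1.16400. Real growth factor = 1.16400 / 1.16949 ≈ 0.99531.
Annualized: 0.99531^(1/3) − 1 ≈ -0.00157.

-0.157%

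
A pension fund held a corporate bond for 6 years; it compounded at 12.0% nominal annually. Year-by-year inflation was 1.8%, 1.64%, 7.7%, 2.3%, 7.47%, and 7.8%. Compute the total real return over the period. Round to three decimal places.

Cumulative inflation factor: 1.018 × 1.0164 × 1.077 × 1.023 × 1.0747 × 1.078 ≈ 1.32072.
Nominal growth factor: 1.97382. Real growth factor = 1.97382 / 1.32072 ≈ 1.49451.
Total real return ≈ 49.4508%.

49.451%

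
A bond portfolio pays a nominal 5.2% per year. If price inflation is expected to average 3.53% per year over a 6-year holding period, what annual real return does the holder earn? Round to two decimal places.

1.61%

With constant rates the annual real return is the same each year: (1+5.2%)/(1+3.53%) − 1 = 0.01613.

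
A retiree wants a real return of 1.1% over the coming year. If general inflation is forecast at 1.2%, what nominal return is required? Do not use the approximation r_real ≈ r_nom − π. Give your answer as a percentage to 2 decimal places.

By the Fisher equation, 1 + r_nom = (1 + 1.1%)(1 + 1.2%) = 1.011 × 1.012 = 1.023132.
So r_nom = 2.3132%.

2.31%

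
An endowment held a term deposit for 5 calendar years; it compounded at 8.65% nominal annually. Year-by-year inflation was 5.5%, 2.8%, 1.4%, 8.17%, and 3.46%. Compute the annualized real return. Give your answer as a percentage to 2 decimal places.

Cumulative inflation factor: 1.055 × 1.028 × 1.014 × 1.0817 × 1.0346 ≈ 1.23073.
Nominal growth factor: 1.51408. Real growth factor = 1.51408 / 1.23073 ≈ 1.23023.
Annualized: 1.23023^(1/5) − 1 ≈ 0.04231.

4.23%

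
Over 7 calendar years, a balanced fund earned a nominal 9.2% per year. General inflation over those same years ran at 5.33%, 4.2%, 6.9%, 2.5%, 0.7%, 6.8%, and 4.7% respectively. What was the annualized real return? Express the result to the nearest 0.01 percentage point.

4.57%

Cumulative inflation factor: 1.0533 × 1.042 × 1.069 × 1.025 × 1.007 × 1.068 × 1.047 ≈ 1.35416.
Nominal growth factor: 1.85165. Real growth factor = 1.85165 / 1.35416 ≈ 1.36738.
Annualized: 1.36738^(1/7) − 1 ≈ 0.04571.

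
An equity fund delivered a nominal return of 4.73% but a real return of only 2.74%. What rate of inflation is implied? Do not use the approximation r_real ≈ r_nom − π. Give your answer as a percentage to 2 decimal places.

From (1+r_nom) = (1+r_real)(1+π), we get 1+π = (1 + 4.73%)/(1 + 2.74%) = 1.0473/1.0274 ≈ 1.01937.
So π ≈ 1.9369%.

1.94%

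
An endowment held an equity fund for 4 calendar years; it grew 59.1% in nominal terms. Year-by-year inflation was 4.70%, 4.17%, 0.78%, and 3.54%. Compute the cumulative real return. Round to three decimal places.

Cumulative inflation factor: 1.0470 × 1.0417 × 1.0078 × 1.0354 ≈ 1.13808.
Nominal growth factor: 1.59100. Real growth factor = 1.59100 / 1.13808 ≈ 1.39797.
Total real return ≈ 39.7972%.

39.797%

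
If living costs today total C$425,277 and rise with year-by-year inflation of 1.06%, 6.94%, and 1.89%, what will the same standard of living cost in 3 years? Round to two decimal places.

C$468,298.68

Cumulative price-level factor: 1.0106 × 1.0694 × 1.0189 ≈ 1.1011615436.
The nominal amount required is C$425,277 scaled up by that factor.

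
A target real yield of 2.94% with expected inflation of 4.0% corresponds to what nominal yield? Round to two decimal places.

By the Fisher equation, 1 + r_nom = (1 + 2.94%)(1 + 4.0%) = 1.0294 × 1.040 = 1.070576.
So r_nom = 7.0576%.

7.06%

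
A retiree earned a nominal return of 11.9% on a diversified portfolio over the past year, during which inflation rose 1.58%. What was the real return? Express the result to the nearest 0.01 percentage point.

Real return via the Fisher equation: (1 + 11.9%)/(1 + 1.58%) − 1 = 1.119/1.0158 − 1 ≈ 0.10159.

10.16%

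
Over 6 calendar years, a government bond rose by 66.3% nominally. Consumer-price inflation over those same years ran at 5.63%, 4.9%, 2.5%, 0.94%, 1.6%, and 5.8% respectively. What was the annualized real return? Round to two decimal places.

5.12%

Cumulative inflation factor: 1.0563 × 1.049 × 1.025 × 1.0094 × 1.016 × 1.058 ≈ 1.23234.
Nominal growth factor: 1.66300. Real growth factor = 1.66300 / 1.23234 ≈ 1.34947.
Annualized: 1.34947^(1/6) − 1 ≈ 0.05122.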